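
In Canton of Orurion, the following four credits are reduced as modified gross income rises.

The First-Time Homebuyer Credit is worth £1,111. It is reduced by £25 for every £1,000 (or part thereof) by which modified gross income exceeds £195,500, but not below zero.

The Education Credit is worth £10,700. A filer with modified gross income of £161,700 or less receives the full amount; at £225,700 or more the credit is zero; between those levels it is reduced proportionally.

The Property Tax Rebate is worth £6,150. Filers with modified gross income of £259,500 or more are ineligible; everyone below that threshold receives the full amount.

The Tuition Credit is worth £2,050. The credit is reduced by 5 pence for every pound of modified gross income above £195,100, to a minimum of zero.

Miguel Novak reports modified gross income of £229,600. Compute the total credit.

£6,711

First-Time Homebuyer Credit: income exceeds £195,500 by £34,100, which is 35 full-or-partial £1,000 increments; reduction = 35 × £25 = £875, leaving £236.
Education Credit: £229,600 is at or above £225,700, so the credit is £0.
Property Tax Rebate: £229,600 is below the £259,500 cutoff, so the full £6,150 applies.
Tuition Credit: 5% of the £34,500 excess over £195,100 is £1,725; credit = £2,050 − £1,725 = £325.
Total: £236 + £0 + £6,150 + £325 = £6,711.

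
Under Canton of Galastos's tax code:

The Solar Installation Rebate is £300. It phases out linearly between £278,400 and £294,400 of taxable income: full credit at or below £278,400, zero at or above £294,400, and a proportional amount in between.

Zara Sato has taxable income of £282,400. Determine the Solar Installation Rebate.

Solar Installation Rebate: £282,400 is £4,000 into a £16,000 phase-out range, leaving 12,000/16,000 of the credit: £300 × 12,000/16,000 = £225.

£225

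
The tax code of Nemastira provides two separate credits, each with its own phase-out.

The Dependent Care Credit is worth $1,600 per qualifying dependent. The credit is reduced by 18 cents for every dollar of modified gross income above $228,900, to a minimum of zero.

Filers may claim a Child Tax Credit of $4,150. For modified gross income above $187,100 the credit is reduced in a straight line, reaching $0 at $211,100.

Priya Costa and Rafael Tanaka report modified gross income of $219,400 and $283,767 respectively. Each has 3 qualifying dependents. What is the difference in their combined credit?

Priya ($219,400): Dependent Care Credit: base = 3 × $1,600 = $4,800. $219,400 is at or below the $228,900 threshold, so the full $4,800 applies. Child Tax Credit: $219,400 is at or above $211,100, so the credit is $0. total $4,800 + $0 = $4,800
Rafael ($283,767): Dependent Care Credit: base = 3 × $1,600 = $4,800. 18% of the $54,867 excess over $228,900 is $9,876.06 ≥ base, so the credit is $0. Child Tax Credit: $283,767 is at or above $211,100, so the credit is $0. total $0 + $0 = $0
Difference: |$4,800 − $0| = $4,800.

$4,800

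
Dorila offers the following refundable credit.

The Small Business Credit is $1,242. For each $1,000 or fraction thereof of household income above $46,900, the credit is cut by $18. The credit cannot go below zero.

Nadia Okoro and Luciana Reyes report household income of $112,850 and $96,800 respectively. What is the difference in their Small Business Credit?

$288

Nadia ($112,850): Small Business Credit: income exceeds $46,900 by $65,950, which is 66 full-or-partial $1,000 increments; reduction = 66 × $18 = $1,188, leaving $54.
Luciana ($96,800): Small Business Credit: income exceeds $46,900 by $49,900, which is 50 full-or-partial $1,000 increments; reduction = 50 × $18 = $900, leaving $342.
Difference: |$54 − $342| = $288.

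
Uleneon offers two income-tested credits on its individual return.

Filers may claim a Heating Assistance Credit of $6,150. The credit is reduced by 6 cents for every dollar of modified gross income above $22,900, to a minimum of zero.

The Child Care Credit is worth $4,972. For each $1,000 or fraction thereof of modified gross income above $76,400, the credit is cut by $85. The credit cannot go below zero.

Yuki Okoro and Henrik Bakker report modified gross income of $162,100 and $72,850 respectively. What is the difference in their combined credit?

Yuki ($162,100): Heating Assistance Credit: 6% of the $139,200 excess over $22,900 is $8,352 ≥ base, so the credit is $0. Child Care Credit: income exceeds $76,400 by $85,700 → 86 increments × $85 = $7,310 ≥ base, so the credit is $0. total $0 + $0 = $0
Henrik ($72,850): Heating Assistance Credit: 6% of the $49,950 excess over $22,900 is $2,997; credit = $6,150 − $2,997 = $3,153. Child Care Credit: $72,850 is at or below the $76,400 threshold, so the full $4,972 applies. total $3,153 + $4,972 = $8,125
Difference: |$0 − $8,125| = $8,125.

$8,125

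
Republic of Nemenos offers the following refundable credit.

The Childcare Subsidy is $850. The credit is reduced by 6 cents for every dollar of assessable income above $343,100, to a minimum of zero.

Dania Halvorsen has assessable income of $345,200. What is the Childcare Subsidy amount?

$724

Childcare Subsidy: 6% of the $2,100 excess over $343,100 is $126; credit = $850 − $126 = $724.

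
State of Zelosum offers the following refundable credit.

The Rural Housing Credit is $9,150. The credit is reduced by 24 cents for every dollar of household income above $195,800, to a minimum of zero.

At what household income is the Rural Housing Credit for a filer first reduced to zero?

$233,925

The credit falls by 24% of each dollar above $195,800, so it reaches zero when the excess is $9,150 / 24% = $38,125: income = $195,800 + $38,125 = $233,925.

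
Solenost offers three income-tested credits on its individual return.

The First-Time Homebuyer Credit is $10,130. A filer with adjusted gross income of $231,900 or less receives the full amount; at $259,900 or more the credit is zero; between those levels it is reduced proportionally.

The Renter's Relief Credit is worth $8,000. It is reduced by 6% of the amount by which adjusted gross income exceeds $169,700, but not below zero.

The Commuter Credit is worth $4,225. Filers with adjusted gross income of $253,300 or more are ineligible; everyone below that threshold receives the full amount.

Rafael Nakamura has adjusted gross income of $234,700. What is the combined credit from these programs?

$17,442

First-Time Homebuyer Credit: $234,700 is $2,800 into a $28,000 phase-out range, leaving 25,200/28,000 of the credit: $10,130 × 25,200/28,000 = $9,117.
Renter's Relief Credit: 6% of the $65,000 excess over $169,700 is $3,900; credit = $8,000 − $3,900 = $4,100.
Commuter Credit: $234,700 is below the $253,300 cutoff, so the full $4,225 applies.
Total: $9,117 + $4,100 + $4,225 = $17,442.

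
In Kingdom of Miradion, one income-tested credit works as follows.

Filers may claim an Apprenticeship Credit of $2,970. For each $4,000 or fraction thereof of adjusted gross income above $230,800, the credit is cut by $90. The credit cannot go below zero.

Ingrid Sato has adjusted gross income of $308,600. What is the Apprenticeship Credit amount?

Apprenticeship Credit: income exceeds $230,800 by $77,800, which is 20 full-or-partial $4,000 increments; reduction = 20 × $90 = $1,800, leaving $1,170.

$1,170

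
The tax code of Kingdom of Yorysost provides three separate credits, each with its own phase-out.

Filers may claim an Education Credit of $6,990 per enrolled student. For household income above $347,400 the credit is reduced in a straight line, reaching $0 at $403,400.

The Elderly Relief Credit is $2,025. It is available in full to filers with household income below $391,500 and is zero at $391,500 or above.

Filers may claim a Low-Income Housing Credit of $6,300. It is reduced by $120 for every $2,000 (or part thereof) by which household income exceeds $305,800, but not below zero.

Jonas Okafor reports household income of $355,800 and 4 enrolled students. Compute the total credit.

$29,091

Education Credit: base = 4 × $6,990 = $27,960. $355,800 is $8,400 into a $56,000 phase-out range, leaving 47,600/56,000 of the credit: $27,960 × 47,600/56,000 = $23,766.
Elderly Relief Credit: $355,800 is below the $391,500 cutoff, so the full $2,025 applies.
Low-Income Housing Credit: income exceeds $305,800 by $50,000, which is 25 full-or-partial $2,000 increments; reduction = 25 × $120 = $3,000, leaving $3,300.
Total: $23,766 + $2,025 + $3,300 = $29,091.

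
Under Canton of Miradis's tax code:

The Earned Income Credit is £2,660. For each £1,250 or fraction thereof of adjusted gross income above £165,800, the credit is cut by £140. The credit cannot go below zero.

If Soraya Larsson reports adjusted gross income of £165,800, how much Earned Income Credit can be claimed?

£2,660

Earned Income Credit: £165,800 is at or below the £165,800 threshold, so the full £2,660 applies.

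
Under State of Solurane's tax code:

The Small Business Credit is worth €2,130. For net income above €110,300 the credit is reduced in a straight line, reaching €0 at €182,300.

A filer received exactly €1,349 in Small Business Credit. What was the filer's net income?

€136,700

€1,349 is 1,349/2,130 of the full €2,130, so 781/2,130 of the €72,000 range has been used: income = €110,300 + €72,000 × 781/2,130 = €136,700.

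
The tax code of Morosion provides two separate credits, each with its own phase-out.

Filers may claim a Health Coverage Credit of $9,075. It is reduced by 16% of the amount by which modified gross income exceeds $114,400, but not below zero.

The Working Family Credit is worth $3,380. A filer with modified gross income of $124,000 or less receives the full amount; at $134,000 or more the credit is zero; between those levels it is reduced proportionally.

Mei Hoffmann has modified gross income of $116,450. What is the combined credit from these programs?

Health Coverage Credit: 16% of the $2,050 excess over $114,400 is $328; credit = $9,075 − $328 = $8,747.
Working Family Credit: $116,450 is at or below the $124,000 threshold, so the full $3,380 applies.
Total: $8,747 + $3,380 = $12,127.

$12,127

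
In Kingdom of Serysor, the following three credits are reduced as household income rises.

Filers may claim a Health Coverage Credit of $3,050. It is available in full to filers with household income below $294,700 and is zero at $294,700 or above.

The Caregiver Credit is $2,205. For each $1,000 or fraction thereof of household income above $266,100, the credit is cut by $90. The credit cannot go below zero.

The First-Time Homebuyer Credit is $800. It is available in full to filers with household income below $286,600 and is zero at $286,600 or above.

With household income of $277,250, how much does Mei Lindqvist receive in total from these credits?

Health Coverage Credit: $277,250 is below the $294,700 cutoff, so the full $3,050 applies.
Caregiver Credit: income exceeds $266,100 by $11,150, which is 12 full-or-partial $1,000 increments; reduction = 12 × $90 = $1,080, leaving $1,125.
First-Time Homebuyer Credit: $277,250 is below the $286,600 cutoff, so the full $800 applies.
Total: $3,050 + $1,125 + $800 = $4,975.

$4,975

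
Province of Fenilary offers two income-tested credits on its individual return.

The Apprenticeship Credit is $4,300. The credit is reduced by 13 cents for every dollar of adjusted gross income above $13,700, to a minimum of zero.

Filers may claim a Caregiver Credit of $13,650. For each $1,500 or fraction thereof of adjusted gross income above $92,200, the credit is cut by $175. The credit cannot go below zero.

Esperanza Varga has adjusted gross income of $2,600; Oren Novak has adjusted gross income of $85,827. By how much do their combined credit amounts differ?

$4,300

Esperanza ($2,600): Apprenticeship Credit: $2,600 is at or below the $13,700 threshold, so the full $4,300 applies. Caregiver Credit: $2,600 is at or below the $92,200 threshold, so the full $13,650 applies. total $4,300 + $13,650 = $17,950
Oren ($85,827): Apprenticeship Credit: 13% of the $72,127 excess over $13,700 is $9,376.51 ≥ base, so the credit is $0. Caregiver Credit: $85,827 is at or below the $92,200 threshold, so the full $13,650 applies. total $0 + $13,650 = $13,650
Difference: |$17,950 − $13,650| = $4,300.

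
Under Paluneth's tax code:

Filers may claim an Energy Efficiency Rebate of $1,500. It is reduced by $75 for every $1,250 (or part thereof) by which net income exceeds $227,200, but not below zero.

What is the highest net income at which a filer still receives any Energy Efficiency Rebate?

After 19 increments the reduction is 19 × $75 = $1,425, leaving $75; one more increment wipes it out. Increment 19 ends at excess 19 × $1,250 = $23,750, so the highest qualifying income is $227,200 + $23,750 = $250,950.

$250,950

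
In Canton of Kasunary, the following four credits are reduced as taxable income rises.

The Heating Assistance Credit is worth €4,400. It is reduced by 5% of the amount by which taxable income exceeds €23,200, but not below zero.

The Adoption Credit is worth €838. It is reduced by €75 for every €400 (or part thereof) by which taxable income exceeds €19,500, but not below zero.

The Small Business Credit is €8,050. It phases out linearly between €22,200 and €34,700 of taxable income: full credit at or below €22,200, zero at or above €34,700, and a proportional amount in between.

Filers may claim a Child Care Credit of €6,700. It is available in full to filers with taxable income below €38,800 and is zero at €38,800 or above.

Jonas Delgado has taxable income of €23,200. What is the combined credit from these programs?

Heating Assistance Credit: €23,200 is at or below the €23,200 threshold, so the full €4,400 applies.
Adoption Credit: income exceeds €19,500 by €3,700, which is 10 full-or-partial €400 increments; reduction = 10 × €75 = €750, leaving €88.
Small Business Credit: €23,200 is €1,000 into a €12,500 phase-out range, leaving 11,500/12,500 of the credit: €8,050 × 11,500/12,500 = €7,406.
Child Care Credit: €23,200 is below the €38,800 cutoff, so the full €6,700 applies.
Total: €4,400 + €88 + €7,406 + €6,700 = €18,594.

€18,594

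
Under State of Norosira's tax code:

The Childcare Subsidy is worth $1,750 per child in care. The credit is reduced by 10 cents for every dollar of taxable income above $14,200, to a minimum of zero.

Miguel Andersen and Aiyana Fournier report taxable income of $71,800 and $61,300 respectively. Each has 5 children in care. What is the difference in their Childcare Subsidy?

Miguel ($71,800): Childcare Subsidy: base = 5 × $1,750 = $8,750. 10% of the $57,600 excess over $14,200 is $5,760; credit = $8,750 − $5,760 = $2,990.
Aiyana ($61,300): Childcare Subsidy: base = 5 × $1,750 = $8,750. 10% of the $47,100 excess over $14,200 is $4,710; credit = $8,750 − $4,710 = $4,040.
Difference: |$2,990 − $4,040| = $1,050.

$1,050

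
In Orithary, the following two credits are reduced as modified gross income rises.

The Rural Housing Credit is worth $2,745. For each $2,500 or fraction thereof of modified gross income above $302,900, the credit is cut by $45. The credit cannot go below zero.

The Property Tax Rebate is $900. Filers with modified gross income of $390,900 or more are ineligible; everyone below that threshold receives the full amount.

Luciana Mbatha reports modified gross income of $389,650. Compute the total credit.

Rural Housing Credit: income exceeds $302,900 by $86,750, which is 35 full-or-partial $2,500 increments; reduction = 35 × $45 = $1,575, leaving $1,170.
Property Tax Rebate: $389,650 is below the $390,900 cutoff, so the full $900 applies.
Total: $1,170 + $900 = $2,070.

$2,070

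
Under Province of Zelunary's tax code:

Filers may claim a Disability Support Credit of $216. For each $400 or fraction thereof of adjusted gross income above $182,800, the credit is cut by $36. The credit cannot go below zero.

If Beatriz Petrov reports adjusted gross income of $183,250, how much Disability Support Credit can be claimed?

$144

Disability Support Credit: income exceeds $182,800 by $450, which is 2 full-or-partial $400 increments; reduction = 2 × $36 = $72, leaving $144.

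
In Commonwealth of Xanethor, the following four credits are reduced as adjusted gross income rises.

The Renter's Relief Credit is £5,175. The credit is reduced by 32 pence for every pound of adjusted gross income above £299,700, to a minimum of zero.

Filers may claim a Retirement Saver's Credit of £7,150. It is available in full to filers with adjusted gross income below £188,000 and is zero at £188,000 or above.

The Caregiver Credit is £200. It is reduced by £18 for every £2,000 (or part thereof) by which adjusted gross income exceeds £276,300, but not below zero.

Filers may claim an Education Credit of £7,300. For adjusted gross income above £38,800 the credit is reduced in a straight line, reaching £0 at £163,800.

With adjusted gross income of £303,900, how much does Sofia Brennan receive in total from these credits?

£3,831

Renter's Relief Credit: 32% of the £4,200 excess over £299,700 is £1,344; credit = £5,175 − £1,344 = £3,831.
Retirement Saver's Credit: £303,900 meets or exceeds the £188,000 cutoff, so the credit is £0.
Caregiver Credit: income exceeds £276,300 by £27,600 → 14 increments × £18 = £252 ≥ base, so the credit is £0.
Education Credit: £303,900 is at or above £163,800, so the credit is £0.
Total: £3,831 + £0 + £0 + £0 = £3,831.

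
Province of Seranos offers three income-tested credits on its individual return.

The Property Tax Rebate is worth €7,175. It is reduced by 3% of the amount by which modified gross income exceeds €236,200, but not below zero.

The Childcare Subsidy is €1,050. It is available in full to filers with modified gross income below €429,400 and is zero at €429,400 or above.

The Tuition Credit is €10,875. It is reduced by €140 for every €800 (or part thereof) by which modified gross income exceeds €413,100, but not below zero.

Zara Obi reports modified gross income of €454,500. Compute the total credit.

Property Tax Rebate: 3% of the €218,300 excess over €236,200 is €6,549; credit = €7,175 − €6,549 = €626.
Childcare Subsidy: €454,500 meets or exceeds the €429,400 cutoff, so the credit is €0.
Tuition Credit: income exceeds €413,100 by €41,400, which is 52 full-or-partial €800 increments; reduction = 52 × €140 = €7,280, leaving €3,595.
Total: €626 + €0 + €3,595 = €4,221.

€4,221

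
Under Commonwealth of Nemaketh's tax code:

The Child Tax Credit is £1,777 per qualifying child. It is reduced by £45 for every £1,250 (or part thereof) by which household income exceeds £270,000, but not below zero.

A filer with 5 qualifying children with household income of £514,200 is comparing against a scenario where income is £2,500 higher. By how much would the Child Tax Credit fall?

£65

At £514,200 — base = 5 × £1,777 = £8,885. income exceeds £270,000 by £244,200, which is 196 full-or-partial £1,250 increments; reduction = 196 × £45 = £8,820, leaving £65.
At £516,700 — base = 5 × £1,777 = £8,885. income exceeds £270,000 by £246,700 → 198 increments × £45 = £8,910 ≥ base, so the credit is £0.
Lost: £65 − £0 = £65.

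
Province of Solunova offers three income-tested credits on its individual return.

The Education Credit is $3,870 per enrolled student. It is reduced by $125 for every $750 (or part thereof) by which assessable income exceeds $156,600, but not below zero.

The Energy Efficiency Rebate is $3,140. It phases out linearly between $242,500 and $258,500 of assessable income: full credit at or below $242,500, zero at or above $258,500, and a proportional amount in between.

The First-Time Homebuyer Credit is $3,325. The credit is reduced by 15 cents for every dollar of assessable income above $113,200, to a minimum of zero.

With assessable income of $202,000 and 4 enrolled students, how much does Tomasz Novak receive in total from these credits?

Education Credit: base = 4 × $3,870 = $15,480. income exceeds $156,600 by $45,400, which is 61 full-or-partial $750 increments; reduction = 61 × $125 = $7,625, leaving $7,855.
Energy Efficiency Rebate: $202,000 is at or below the $242,500 threshold, so the full $3,140 applies.
First-Time Homebuyer Credit: 15% of the $88,800 excess over $113,200 is $13,320 ≥ base, so the credit is $0.
Total: $7,855 + $3,140 + $0 = $10,995.

$10,995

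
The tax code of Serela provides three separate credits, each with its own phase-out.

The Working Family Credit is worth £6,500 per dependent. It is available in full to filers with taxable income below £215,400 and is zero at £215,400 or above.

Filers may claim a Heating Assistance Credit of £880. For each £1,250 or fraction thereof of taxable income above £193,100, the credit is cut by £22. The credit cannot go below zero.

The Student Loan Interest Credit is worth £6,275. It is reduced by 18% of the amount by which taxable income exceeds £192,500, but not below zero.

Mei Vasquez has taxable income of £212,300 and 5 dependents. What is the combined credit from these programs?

Working Family Credit: base = 5 × £6,500 = £32,500. £212,300 is below the £215,400 cutoff, so the full £32,500 applies.
Heating Assistance Credit: income exceeds £193,100 by £19,200, which is 16 full-or-partial £1,250 increments; reduction = 16 × £22 = £352, leaving £528.
Student Loan Interest Credit: 18% of the £19,800 excess over £192,500 is £3,564; credit = £6,275 − £3,564 = £2,711.
Total: £32,500 + £528 + £2,711 = £35,739.

£35,739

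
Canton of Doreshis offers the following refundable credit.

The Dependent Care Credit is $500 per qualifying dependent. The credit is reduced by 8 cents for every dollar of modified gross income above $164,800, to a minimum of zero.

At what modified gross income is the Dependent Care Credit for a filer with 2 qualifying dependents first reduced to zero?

$177,300

Full credit = 2 × $500 = $1,000.
The credit falls by 8% of each dollar above $164,800, so it reaches zero when the excess is $1,000 / 8% = $12,500: income = $164,800 + $12,500 = $177,300.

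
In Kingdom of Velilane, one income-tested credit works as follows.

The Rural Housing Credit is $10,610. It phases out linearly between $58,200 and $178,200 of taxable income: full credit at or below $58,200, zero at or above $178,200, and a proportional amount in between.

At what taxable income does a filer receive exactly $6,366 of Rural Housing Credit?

$6,366 is 6,366/10,610 of the full $10,610, so 4,244/10,610 of the $120,000 range has been used: income = $58,200 + $120,000 × 4,244/10,610 = $106,200.

$106,200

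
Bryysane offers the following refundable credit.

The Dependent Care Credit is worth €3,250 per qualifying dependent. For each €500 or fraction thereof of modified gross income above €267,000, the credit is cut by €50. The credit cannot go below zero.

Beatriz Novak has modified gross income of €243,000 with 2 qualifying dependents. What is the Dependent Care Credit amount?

€6,500

Dependent Care Credit: base = 2 × €3,250 = €6,500. €243,000 is at or below the €267,000 threshold, so the full €6,500 applies.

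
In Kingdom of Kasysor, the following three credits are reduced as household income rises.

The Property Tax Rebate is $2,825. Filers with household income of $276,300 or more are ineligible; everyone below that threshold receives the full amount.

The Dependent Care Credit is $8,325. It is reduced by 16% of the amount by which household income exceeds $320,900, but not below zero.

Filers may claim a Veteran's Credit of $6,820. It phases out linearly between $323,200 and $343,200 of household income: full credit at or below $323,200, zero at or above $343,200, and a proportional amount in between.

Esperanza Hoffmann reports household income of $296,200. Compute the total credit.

Property Tax Rebate: $296,200 meets or exceeds the $276,300 cutoff, so the credit is $0.
Dependent Care Credit: $296,200 is at or below the $320,900 threshold, so the full $8,325 applies.
Veteran's Credit: $296,200 is at or below the $323,200 threshold, so the full $6,820 applies.
Total: $0 + $8,325 + $6,820 = $15,145.

$15,145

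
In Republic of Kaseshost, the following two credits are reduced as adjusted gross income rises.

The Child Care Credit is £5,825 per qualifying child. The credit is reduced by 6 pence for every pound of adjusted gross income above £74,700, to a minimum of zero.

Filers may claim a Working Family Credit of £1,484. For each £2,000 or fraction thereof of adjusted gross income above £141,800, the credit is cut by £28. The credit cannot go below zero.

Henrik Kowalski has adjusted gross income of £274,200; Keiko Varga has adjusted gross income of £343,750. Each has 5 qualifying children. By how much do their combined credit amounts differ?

£4,173

Henrik (£274,200): Child Care Credit: base = 5 × £5,825 = £29,125. 6% of the £199,500 excess over £74,700 is £11,970; credit = £29,125 − £11,970 = £17,155. Working Family Credit: income exceeds £141,800 by £132,400 → 67 increments × £28 = £1,876 ≥ base, so the credit is £0. total £17,155 + £0 = £17,155
Keiko (£343,750): Child Care Credit: base = 5 × £5,825 = £29,125. 6% of the £269,050 excess over £74,700 is £16,143; credit = £29,125 − £16,143 = £12,982. Working Family Credit: income exceeds £141,800 by £201,950 → 101 increments × £28 = £2,828 ≥ base, so the credit is £0. total £12,982 + £0 = £12,982
Difference: |£17,155 − £12,982| = £4,173.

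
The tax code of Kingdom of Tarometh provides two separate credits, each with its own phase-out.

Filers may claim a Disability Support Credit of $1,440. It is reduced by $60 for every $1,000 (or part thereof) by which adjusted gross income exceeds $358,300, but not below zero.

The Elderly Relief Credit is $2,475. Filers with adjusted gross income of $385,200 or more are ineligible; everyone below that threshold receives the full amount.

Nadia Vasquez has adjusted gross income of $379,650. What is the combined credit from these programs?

Disability Support Credit: income exceeds $358,300 by $21,350, which is 22 full-or-partial $1,000 increments; reduction = 22 × $60 = $1,320, leaving $120.
Elderly Relief Credit: $379,650 is below the $385,200 cutoff, so the full $2,475 applies.
Total: $120 + $2,475 = $2,595.

$2,595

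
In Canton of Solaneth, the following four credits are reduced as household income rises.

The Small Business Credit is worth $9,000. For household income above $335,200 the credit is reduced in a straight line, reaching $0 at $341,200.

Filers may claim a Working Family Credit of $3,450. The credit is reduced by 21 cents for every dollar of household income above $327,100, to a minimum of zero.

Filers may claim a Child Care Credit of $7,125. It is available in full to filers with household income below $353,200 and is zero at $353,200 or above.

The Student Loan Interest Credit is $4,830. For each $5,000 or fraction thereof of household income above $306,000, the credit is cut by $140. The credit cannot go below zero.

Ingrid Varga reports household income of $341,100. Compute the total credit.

Small Business Credit: $341,100 is $5,900 into a $6,000 phase-out range, leaving 100/6,000 of the credit: $9,000 × 100/6,000 = $150.
Working Family Credit: 21% of the $14,000 excess over $327,100 is $2,940; credit = $3,450 − $2,940 = $510.
Child Care Credit: $341,100 is below the $353,200 cutoff, so the full $7,125 applies.
Student Loan Interest Credit: income exceeds $306,000 by $35,100, which is 8 full-or-partial $5,000 increments; reduction = 8 × $140 = $1,120, leaving $3,710.
Total: $150 + $510 + $7,125 + $3,710 = $11,495.

$11,495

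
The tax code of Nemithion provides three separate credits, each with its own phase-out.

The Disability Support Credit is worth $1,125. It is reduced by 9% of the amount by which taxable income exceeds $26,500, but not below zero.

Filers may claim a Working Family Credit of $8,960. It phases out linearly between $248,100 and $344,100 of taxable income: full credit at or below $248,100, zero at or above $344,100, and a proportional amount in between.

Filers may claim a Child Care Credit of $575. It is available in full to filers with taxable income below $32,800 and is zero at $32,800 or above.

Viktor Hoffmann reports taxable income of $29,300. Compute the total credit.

Disability Support Credit: 9% of the $2,800 excess over $26,500 is $252; credit = $1,125 − $252 = $873.
Working Family Credit: $29,300 is at or below the $248,100 threshold, so the full $8,960 applies.
Child Care Credit: $29,300 is below the $32,800 cutoff, so the full $575 applies.
Total: $873 + $8,960 + $575 = $10,408.

$10,408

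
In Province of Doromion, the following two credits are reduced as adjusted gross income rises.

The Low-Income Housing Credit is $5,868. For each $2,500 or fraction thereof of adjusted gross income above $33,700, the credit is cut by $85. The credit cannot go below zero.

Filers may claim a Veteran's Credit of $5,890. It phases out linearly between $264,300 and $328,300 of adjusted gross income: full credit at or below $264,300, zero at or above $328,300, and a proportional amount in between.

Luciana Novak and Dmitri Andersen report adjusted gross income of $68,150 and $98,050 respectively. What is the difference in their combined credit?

$1,020

Luciana ($68,150): Low-Income Housing Credit: income exceeds $33,700 by $34,450, which is 14 full-or-partial $2,500 increments; reduction = 14 × $85 = $1,190, leaving $4,678. Veteran's Credit: $68,150 is at or below the $264,300 threshold, so the full $5,890 applies. total $4,678 + $5,890 = $10,568
Dmitri ($98,050): Low-Income Housing Credit: income exceeds $33,700 by $64,350, which is 26 full-or-partial $2,500 increments; reduction = 26 × $85 = $2,210, leaving $3,658. Veteran's Credit: $98,050 is at or below the $264,300 threshold, so the full $5,890 applies. total $3,658 + $5,890 = $9,548
Difference: |$10,568 − $9,548| = $1,020.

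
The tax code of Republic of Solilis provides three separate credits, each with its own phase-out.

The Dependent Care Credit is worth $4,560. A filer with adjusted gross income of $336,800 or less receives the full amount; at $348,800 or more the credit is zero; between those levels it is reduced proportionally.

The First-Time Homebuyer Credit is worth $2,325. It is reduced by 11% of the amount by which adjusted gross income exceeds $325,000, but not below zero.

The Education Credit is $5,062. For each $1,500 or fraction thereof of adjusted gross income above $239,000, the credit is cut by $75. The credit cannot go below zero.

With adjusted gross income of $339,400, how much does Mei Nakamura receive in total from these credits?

Dependent Care Credit: $339,400 is $2,600 into a $12,000 phase-out range, leaving 9,400/12,000 of the credit: $4,560 × 9,400/12,000 = $3,572.
First-Time Homebuyer Credit: 11% of the $14,400 excess over $325,000 is $1,584; credit = $2,325 − $1,584 = $741.
Education Credit: income exceeds $239,000 by $100,400, which is 67 full-or-partial $1,500 increments; reduction = 67 × $75 = $5,025, leaving $37.
Total: $3,572 + $741 + $37 = $4,350.

$4,350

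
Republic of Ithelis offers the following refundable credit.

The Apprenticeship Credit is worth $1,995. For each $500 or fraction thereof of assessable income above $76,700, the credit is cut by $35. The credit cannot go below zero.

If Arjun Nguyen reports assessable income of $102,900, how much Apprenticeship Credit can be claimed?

Apprenticeship Credit: income exceeds $76,700 by $26,200, which is 53 full-or-partial $500 increments; reduction = 53 × $35 = $1,855, leaving $140.

$140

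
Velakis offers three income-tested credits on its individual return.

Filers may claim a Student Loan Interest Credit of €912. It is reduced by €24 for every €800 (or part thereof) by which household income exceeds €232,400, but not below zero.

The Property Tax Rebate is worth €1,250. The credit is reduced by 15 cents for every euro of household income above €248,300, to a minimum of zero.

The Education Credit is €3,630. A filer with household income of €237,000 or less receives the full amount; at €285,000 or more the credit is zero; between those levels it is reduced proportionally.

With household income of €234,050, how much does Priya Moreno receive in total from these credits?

Student Loan Interest Credit: income exceeds €232,400 by €1,650, which is 3 full-or-partial €800 increments; reduction = 3 × €24 = €72, leaving €840.
Property Tax Rebate: €234,050 is at or below the €248,300 threshold, so the full €1,250 applies.
Education Credit: €234,050 is at or below the €237,000 threshold, so the full €3,630 applies.
Total: €840 + €1,250 + €3,630 = €5,720.

€5,720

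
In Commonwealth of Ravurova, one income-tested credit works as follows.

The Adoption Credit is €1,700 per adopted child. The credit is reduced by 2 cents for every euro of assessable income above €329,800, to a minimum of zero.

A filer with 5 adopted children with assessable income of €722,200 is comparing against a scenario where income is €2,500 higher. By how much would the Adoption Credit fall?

€50

At €722,200 — base = 5 × €1,700 = €8,500. 2% of the €392,400 excess over €329,800 is €7,848; credit = €8,500 − €7,848 = €652.
At €724,700 — base = 5 × €1,700 = €8,500. 2% of the €394,900 excess over €329,800 is €7,898; credit = €8,500 − €7,898 = €602.
Lost: €652 − €602 = €50.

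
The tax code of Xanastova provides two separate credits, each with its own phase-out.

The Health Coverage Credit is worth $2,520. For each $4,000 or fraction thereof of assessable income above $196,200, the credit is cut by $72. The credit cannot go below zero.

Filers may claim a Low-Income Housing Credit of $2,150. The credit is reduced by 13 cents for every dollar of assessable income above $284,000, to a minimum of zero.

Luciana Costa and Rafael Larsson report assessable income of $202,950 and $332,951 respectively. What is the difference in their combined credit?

$4,526

Luciana ($202,950): Health Coverage Credit: income exceeds $196,200 by $6,750, which is 2 full-or-partial $4,000 increments; reduction = 2 × $72 = $144, leaving $2,376. Low-Income Housing Credit: $202,950 is at or below the $284,000 threshold, so the full $2,150 applies. total $2,376 + $2,150 = $4,526
Rafael ($332,951): Health Coverage Credit: income exceeds $196,200 by $136,751 → 35 increments × $72 = $2,520 ≥ base, so the credit is $0. Low-Income Housing Credit: 13% of the $48,951 excess over $284,000 is $6,363.63 ≥ base, so the credit is $0. total $0 + $0 = $0
Difference: |$4,526 − $0| = $4,526.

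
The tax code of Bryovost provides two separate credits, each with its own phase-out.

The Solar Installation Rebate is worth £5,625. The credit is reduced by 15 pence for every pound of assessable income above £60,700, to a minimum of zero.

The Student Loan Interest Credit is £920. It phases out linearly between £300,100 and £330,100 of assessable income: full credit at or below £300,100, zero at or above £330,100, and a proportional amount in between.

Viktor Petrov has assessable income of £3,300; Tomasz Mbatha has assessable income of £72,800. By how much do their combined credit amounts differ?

£1,815

Viktor (£3,300): Solar Installation Rebate: £3,300 is at or below the £60,700 threshold, so the full £5,625 applies. Student Loan Interest Credit: £3,300 is at or below the £300,100 threshold, so the full £920 applies. total £5,625 + £920 = £6,545
Tomasz (£72,800): Solar Installation Rebate: 15% of the £12,100 excess over £60,700 is £1,815; credit = £5,625 − £1,815 = £3,810. Student Loan Interest Credit: £72,800 is at or below the £300,100 threshold, so the full £920 applies. total £3,810 + £920 = £4,730
Difference: |£6,545 − £4,730| = £1,815.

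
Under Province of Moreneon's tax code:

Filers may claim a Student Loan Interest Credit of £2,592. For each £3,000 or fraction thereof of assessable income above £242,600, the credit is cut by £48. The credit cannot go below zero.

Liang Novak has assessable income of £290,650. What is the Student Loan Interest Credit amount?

£1,776

Student Loan Interest Credit: income exceeds £242,600 by £48,050, which is 17 full-or-partial £3,000 increments; reduction = 17 × £48 = £816, leaving £1,776.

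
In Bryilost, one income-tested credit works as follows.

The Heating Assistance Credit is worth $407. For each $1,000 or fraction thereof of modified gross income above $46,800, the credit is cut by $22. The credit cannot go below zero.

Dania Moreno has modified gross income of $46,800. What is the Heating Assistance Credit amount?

$407

Heating Assistance Credit: $46,800 is at or below the $46,800 threshold, so the full $407 applies.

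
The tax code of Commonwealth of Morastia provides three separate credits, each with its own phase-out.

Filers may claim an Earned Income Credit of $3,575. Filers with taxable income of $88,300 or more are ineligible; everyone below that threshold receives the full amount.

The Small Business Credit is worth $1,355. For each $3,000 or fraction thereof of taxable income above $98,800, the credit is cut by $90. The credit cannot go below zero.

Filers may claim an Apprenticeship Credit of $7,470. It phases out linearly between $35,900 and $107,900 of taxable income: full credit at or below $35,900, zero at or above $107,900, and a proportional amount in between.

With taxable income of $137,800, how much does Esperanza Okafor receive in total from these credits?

Earned Income Credit: $137,800 meets or exceeds the $88,300 cutoff, so the credit is $0.
Small Business Credit: income exceeds $98,800 by $39,000, which is 13 full-or-partial $3,000 increments; reduction = 13 × $90 = $1,170, leaving $185.
Apprenticeship Credit: $137,800 is at or above $107,900, so the credit is $0.
Total: $0 + $185 + $0 = $185.

$185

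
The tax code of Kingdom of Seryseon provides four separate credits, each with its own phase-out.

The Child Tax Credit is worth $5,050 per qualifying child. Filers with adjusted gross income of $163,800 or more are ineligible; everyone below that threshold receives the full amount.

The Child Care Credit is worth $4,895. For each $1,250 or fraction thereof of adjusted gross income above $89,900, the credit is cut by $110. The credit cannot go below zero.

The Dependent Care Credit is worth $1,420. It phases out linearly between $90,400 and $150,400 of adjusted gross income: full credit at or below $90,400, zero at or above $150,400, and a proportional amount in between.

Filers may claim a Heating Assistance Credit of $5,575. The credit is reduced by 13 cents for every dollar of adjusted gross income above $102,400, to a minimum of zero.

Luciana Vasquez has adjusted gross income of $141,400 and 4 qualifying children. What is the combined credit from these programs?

Child Tax Credit: base = 4 × $5,050 = $20,200. $141,400 is below the $163,800 cutoff, so the full $20,200 applies.
Child Care Credit: income exceeds $89,900 by $51,500, which is 42 full-or-partial $1,250 increments; reduction = 42 × $110 = $4,620, leaving $275.
Dependent Care Credit: $141,400 is $51,000 into a $60,000 phase-out range, leaving 9,000/60,000 of the credit: $1,420 × 9,000/60,000 = $213.
Heating Assistance Credit: 13% of the $39,000 excess over $102,400 is $5,070; credit = $5,575 − $5,070 = $505.
Total: $20,200 + $275 + $213 + $505 = $21,193.

$21,193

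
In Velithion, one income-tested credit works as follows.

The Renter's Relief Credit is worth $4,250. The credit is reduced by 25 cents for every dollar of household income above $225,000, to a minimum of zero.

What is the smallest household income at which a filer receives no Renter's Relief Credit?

The credit falls by 25% of each dollar above $225,000, so it reaches zero when the excess is $4,250 / 25% = $17,000: income = $225,000 + $17,000 = $242,000.

$242,000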